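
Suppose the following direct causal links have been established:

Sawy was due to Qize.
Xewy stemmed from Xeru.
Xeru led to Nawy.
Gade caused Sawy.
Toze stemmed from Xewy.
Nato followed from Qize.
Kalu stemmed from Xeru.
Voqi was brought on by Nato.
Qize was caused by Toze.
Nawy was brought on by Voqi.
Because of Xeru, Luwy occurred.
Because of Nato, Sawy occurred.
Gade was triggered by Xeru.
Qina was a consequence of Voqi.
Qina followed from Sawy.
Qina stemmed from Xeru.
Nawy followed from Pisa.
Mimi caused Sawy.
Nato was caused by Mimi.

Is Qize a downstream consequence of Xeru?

There is a causal chain: Xeru → Xewy → Toze → Qize.

Yes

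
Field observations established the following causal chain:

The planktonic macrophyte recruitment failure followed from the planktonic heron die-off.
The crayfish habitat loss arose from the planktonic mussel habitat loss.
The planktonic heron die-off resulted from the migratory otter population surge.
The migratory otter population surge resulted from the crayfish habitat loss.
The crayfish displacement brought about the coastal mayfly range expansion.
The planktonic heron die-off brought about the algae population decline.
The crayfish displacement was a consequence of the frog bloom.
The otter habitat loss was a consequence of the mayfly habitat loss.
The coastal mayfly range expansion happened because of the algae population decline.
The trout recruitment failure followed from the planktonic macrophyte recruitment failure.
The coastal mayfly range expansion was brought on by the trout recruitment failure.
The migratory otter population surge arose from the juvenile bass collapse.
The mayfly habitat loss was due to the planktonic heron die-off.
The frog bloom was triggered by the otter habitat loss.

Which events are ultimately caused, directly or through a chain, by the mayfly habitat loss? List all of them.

Direct effects: the otter habitat loss.
2 steps out: the frog bloom.
3 steps out: the crayfish displacement.
4 steps out: the coastal mayfly range expansion.
Not reachable from it: the planktonic mussel habitat loss, the crayfish habitat loss, the migratory otter population surge, the planktonic heron die-off, the algae population decline, the planktonic macrophyte recruitment failure, the trout recruitment failure, the juvenile bass collapse.

the coastal mayfly range expansion, the crayfish displacement, the frog bloom, the otter habitat loss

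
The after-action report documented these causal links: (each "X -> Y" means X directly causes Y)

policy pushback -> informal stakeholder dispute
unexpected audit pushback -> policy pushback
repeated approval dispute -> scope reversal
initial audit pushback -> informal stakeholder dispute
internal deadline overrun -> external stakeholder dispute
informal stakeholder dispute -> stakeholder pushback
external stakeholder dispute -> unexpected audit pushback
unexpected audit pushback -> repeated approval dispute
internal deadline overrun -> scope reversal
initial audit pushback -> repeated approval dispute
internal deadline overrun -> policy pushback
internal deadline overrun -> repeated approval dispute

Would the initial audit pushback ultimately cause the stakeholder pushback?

Yes

There is a causal chain: the initial audit pushback → the informal stakeholder dispute → the stakeholder pushback.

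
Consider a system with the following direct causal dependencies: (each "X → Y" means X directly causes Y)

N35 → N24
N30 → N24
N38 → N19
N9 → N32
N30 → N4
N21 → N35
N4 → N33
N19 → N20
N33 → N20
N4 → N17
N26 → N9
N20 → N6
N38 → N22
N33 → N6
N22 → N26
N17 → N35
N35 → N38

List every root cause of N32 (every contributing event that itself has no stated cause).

N21, N30

Tracing upstream from N32: N32 ← N9 ← N26 ← N22 ← N38 ← N35 ← N17 ← N4 ← N30.
A separate upstream branch: N32 ← N9 ← N26 ← N22 ← N38 ← N35 ← N21.
Each of those chain origins has no stated cause.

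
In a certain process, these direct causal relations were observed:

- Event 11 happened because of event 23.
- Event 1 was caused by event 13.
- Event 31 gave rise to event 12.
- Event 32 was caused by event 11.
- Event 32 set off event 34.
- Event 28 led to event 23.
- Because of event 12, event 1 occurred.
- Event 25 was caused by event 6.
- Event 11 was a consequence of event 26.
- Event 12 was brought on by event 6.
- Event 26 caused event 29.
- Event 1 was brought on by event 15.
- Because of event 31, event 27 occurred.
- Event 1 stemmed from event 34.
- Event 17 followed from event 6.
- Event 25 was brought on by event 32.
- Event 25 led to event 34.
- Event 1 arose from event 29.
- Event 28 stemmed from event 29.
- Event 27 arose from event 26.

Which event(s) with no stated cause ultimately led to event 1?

event 13, event 15, event 26, event 31, event 6

Tracing upstream from event 1: event 1 ← event 12 ← event 6.
A separate upstream branch: event 1 ← event 29 ← event 26.
A separate upstream branch: event 1 ← event 12 ← event 31.
A separate upstream branch: event 1 ← event 13.
A separate upstream branch: event 1 ← event 15.
Each of those chain origins has no stated cause.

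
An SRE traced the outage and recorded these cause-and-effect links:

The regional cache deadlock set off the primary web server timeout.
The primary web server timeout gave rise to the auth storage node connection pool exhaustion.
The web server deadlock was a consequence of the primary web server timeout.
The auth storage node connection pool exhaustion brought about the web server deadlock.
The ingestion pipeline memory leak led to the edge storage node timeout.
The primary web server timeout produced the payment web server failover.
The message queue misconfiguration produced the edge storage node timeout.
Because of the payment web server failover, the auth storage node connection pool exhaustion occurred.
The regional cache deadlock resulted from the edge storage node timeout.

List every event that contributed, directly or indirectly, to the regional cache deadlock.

Immediate cause of the regional cache deadlock: the edge storage node timeout.
Further upstream: the ingestion pipeline memory leak, the message queue misconfiguration.

the edge storage node timeout, the ingestion pipeline memory leak, the message queue misconfiguration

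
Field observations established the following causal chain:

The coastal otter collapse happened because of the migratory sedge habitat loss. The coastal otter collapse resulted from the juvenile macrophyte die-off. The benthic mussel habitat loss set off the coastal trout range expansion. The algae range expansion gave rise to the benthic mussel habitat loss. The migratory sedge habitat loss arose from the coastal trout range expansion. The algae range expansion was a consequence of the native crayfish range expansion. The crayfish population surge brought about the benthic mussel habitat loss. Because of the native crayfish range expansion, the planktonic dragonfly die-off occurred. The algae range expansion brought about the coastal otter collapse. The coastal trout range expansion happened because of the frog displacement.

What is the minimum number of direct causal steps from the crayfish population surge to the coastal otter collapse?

Shortest chain: the crayfish population surge → the benthic mussel habitat loss → the coastal trout range expansion → the migratory sedge habitat loss → the coastal otter collapse.

4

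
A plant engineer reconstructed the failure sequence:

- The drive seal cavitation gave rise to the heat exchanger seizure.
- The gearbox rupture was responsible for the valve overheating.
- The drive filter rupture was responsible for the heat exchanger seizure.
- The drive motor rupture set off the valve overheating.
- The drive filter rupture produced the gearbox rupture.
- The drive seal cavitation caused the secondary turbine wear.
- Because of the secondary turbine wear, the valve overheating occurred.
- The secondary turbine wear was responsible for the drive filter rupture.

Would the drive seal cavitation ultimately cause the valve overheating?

Yes

There is a causal chain: the drive seal cavitation → the secondary turbine wear → the valve overheating.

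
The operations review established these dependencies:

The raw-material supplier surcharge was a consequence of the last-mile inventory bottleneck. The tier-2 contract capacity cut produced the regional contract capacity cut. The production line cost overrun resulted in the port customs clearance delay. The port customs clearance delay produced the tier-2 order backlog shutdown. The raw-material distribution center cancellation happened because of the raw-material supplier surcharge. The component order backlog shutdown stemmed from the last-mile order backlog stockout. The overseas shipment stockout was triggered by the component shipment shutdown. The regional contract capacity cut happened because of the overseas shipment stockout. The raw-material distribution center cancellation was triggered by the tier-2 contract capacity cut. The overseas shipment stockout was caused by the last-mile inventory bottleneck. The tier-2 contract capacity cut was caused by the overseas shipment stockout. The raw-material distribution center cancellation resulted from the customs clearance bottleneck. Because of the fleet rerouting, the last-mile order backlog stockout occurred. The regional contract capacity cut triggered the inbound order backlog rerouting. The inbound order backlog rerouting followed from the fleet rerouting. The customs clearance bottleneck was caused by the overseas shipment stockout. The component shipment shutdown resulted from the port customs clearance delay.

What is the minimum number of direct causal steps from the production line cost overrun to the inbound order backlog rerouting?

Shortest chain: the production line cost overrun → the port customs clearance delay → the component shipment shutdown → the overseas shipment stockout → the regional contract capacity cut → the inbound order backlog rerouting.

5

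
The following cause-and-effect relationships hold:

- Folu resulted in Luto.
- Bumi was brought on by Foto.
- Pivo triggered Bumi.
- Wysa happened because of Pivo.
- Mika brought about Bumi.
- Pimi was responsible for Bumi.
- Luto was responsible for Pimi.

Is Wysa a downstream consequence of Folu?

Folu leads to Luto, Pimi, Bumi; Wysa is not among them.

No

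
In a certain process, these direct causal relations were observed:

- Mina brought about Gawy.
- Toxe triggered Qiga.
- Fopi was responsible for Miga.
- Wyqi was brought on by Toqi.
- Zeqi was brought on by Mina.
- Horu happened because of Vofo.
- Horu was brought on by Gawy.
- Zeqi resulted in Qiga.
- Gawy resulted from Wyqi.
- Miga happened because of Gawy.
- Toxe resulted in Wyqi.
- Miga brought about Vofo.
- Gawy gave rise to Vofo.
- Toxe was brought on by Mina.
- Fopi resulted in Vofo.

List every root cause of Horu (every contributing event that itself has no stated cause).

Fopi, Mina, Toqi

Tracing upstream from Horu: Horu ← Gawy ← Mina.
A separate upstream branch: Horu ← Gawy ← Wyqi ← Toqi.
A separate upstream branch: Horu ← Vofo ← Fopi.
Each of those chain origins has no stated cause.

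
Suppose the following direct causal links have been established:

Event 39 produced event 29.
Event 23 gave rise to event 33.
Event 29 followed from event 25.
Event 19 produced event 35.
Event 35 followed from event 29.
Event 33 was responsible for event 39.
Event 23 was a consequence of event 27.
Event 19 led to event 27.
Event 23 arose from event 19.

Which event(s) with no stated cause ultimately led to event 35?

Tracing upstream from event 35: event 35 ← event 19.
A separate upstream branch: event 35 ← event 29 ← event 25.
Each of those chain origins has no stated cause.

event 19, event 25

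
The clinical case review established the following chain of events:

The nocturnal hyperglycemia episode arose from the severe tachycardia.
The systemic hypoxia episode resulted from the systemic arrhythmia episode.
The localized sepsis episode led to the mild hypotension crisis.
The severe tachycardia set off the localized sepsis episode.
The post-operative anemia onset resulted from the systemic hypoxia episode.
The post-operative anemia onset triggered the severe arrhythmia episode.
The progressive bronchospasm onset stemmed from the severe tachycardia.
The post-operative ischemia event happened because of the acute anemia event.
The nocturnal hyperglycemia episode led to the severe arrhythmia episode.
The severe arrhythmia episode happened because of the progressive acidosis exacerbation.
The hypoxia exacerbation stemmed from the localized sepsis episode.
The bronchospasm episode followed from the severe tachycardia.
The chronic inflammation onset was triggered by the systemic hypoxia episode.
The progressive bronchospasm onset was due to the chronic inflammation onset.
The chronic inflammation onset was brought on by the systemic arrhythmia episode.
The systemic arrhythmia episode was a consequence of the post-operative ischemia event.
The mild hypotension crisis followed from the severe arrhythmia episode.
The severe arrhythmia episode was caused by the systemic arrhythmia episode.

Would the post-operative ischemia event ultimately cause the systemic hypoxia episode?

There is a causal chain: the post-operative ischemia event → the systemic arrhythmia episode → the systemic hypoxia episode.

Yes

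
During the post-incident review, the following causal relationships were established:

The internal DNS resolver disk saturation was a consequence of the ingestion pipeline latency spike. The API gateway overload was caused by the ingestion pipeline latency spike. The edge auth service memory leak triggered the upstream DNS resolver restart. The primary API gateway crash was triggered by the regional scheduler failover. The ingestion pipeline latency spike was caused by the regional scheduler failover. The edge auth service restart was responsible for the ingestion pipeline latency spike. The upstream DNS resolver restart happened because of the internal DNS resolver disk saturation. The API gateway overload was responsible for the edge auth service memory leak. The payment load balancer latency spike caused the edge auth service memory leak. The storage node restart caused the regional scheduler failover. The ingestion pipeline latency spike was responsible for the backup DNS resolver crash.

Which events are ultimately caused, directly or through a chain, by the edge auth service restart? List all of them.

Direct effects: the ingestion pipeline latency spike.
2 steps out: the API gateway overload, the backup DNS resolver crash, the internal DNS resolver disk saturation.
3 steps out: the edge auth service memory leak, the upstream DNS resolver restart.
Not reachable from it: the storage node restart, the regional scheduler failover, the payment load balancer latency spike, the primary API gateway crash.

the API gateway overload, the backup DNS resolver crash, the edge auth service memory leak, the ingestion pipeline latency spike, the internal DNS resolver disk saturation, the upstream DNS resolver restart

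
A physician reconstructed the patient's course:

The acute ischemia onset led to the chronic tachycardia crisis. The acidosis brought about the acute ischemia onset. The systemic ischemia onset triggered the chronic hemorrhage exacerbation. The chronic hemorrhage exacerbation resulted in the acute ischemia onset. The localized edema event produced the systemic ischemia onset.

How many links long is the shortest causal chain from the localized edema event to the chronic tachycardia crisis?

4

Shortest chain: the localized edema event → the systemic ischemia onset → the chronic hemorrhage exacerbation → the acute ischemia onset → the chronic tachycardia crisis.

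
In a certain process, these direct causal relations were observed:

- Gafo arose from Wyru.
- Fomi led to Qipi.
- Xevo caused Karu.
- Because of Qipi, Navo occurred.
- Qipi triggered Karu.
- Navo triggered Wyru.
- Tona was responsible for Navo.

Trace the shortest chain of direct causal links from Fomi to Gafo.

Fomi → Qipi
Qipi → Navo
Navo → Wyru
Wyru → Gafo
Length: 4 steps.

Fomi → Qipi → Navo → Wyru → Gafo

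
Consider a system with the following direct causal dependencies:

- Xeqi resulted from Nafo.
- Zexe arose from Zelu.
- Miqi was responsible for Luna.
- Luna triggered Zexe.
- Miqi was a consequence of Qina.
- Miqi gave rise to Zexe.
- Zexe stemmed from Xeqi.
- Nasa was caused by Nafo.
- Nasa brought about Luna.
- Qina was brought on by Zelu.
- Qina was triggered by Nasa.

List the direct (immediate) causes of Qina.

Upstream contributors include Nafo, but only Nasa, Zelu feed directly into Qina.

Nasa, Zelu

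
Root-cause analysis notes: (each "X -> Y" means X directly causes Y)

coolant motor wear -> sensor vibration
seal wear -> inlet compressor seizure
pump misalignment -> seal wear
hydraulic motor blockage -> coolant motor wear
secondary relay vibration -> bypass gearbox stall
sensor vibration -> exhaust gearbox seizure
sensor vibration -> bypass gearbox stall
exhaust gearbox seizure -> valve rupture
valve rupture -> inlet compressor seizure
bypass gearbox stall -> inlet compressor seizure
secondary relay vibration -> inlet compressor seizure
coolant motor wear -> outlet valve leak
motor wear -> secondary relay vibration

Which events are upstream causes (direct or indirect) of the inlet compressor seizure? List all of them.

the bypass gearbox stall, the coolant motor wear, the exhaust gearbox seizure, the hydraulic motor blockage, the motor wear, the pump misalignment, the seal wear, the secondary relay vibration, the sensor vibration, the valve rupture

Immediate causes of the inlet compressor seizure: the secondary relay vibration, the seal wear, the valve rupture, the bypass gearbox stall.
Further upstream: the hydraulic motor blockage, the motor wear, the pump misalignment, the coolant motor wear, the sensor vibration, the exhaust gearbox seizure.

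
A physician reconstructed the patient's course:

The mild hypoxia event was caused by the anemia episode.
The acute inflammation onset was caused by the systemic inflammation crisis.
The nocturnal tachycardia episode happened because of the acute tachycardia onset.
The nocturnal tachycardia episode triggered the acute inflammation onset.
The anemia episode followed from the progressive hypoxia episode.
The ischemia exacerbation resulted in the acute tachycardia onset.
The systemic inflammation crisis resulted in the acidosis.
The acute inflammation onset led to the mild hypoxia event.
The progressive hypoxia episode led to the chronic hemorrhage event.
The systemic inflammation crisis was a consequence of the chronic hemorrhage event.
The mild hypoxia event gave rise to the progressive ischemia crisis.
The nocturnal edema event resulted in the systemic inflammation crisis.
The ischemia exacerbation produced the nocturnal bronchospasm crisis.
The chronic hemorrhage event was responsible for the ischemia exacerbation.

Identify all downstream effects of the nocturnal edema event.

Direct effects: the systemic inflammation crisis.
2 steps out: the acute inflammation onset, the acidosis.
3 steps out: the mild hypoxia event.
4 steps out: the progressive ischemia crisis.
Not reachable from it: the progressive hypoxia episode, the chronic hemorrhage event, the ischemia exacerbation, the nocturnal bronchospasm crisis, the acute tachycardia onset, the nocturnal tachycardia episode, the anemia episode.

the acidosis, the acute inflammation onset, the mild hypoxia event, the progressive ischemia crisis, the systemic inflammation crisis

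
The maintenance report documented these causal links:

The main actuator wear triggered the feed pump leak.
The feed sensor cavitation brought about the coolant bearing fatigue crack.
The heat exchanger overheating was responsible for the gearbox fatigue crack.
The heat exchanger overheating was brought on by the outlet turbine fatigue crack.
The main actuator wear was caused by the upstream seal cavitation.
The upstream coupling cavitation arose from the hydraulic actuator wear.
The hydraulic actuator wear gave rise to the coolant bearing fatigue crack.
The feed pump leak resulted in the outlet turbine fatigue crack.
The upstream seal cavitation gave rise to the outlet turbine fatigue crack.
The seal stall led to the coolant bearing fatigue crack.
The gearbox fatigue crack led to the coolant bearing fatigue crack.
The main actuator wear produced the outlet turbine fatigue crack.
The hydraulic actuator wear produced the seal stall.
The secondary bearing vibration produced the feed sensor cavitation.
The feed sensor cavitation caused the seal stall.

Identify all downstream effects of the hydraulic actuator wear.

Direct effects: the upstream coupling cavitation, the seal stall, the coolant bearing fatigue crack.
Not reachable from it: the upstream seal cavitation, the main actuator wear, the feed pump leak, the outlet turbine fatigue crack, the secondary bearing vibration, the heat exchanger overheating, the gearbox fatigue crack, the feed sensor cavitation.

the coolant bearing fatigue crack, the seal stall, the upstream coupling cavitation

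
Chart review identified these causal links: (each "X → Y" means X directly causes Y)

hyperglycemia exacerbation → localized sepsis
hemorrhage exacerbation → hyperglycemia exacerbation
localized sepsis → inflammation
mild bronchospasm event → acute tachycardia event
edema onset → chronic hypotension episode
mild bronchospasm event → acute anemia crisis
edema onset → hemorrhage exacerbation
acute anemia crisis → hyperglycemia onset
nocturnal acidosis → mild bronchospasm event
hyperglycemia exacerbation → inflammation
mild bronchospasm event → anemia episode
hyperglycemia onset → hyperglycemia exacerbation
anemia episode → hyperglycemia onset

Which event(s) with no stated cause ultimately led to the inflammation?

the edema onset, the nocturnal acidosis

Tracing upstream from the inflammation: the inflammation ← the hyperglycemia exacerbation ← the hyperglycemia onset ← the acute anemia crisis ← the mild bronchospasm event ← the nocturnal acidosis.
A separate upstream branch: the inflammation ← the hyperglycemia exacerbation ← the hemorrhage exacerbation ← the edema onset.
Each of those chain origins has no stated cause.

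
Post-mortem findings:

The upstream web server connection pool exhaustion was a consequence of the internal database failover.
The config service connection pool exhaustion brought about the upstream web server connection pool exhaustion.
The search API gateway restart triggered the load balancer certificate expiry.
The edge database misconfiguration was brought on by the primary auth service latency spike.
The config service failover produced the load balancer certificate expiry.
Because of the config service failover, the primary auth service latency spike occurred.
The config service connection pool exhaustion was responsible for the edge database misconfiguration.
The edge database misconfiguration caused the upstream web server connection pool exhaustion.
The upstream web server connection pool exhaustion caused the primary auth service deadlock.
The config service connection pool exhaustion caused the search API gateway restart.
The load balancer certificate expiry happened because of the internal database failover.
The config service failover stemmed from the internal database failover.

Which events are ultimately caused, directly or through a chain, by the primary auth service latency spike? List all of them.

Direct effects: the edge database misconfiguration.
2 steps out: the upstream web server connection pool exhaustion.
3 steps out: the primary auth service deadlock.
Not reachable from it: the config service connection pool exhaustion, the search API gateway restart, the internal database failover, the config service failover, the load balancer certificate expiry.

the edge database misconfiguration, the primary auth service deadlock, the upstream web server connection pool exhaustion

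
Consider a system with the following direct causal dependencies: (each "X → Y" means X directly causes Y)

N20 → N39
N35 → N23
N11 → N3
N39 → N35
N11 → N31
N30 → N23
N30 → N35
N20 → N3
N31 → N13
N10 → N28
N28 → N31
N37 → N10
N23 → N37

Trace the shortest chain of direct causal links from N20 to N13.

N20 → N39
N39 → N35
N35 → N23
N23 → N37
N37 → N10
N10 → N28
N28 → N31
N31 → N13
Length: 8 steps.

N20 → N39 → N35 → N23 → N37 → N10 → N28 → N31 → N13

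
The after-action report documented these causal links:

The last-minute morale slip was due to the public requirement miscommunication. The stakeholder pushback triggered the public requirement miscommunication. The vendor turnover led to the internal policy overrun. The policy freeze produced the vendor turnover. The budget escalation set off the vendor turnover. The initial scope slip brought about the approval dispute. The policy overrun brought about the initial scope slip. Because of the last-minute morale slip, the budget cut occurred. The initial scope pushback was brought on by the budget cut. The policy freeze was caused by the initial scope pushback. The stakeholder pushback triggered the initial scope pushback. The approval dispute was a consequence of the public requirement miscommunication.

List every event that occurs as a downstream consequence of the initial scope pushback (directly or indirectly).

the internal policy overrun, the policy freeze, the vendor turnover

Direct effects: the policy freeze.
2 steps out: the vendor turnover.
3 steps out: the internal policy overrun.
Not reachable from it: the stakeholder pushback, the public requirement miscommunication, the last-minute morale slip, the budget cut, the policy overrun, the budget escalation, the initial scope slip, the approval dispute.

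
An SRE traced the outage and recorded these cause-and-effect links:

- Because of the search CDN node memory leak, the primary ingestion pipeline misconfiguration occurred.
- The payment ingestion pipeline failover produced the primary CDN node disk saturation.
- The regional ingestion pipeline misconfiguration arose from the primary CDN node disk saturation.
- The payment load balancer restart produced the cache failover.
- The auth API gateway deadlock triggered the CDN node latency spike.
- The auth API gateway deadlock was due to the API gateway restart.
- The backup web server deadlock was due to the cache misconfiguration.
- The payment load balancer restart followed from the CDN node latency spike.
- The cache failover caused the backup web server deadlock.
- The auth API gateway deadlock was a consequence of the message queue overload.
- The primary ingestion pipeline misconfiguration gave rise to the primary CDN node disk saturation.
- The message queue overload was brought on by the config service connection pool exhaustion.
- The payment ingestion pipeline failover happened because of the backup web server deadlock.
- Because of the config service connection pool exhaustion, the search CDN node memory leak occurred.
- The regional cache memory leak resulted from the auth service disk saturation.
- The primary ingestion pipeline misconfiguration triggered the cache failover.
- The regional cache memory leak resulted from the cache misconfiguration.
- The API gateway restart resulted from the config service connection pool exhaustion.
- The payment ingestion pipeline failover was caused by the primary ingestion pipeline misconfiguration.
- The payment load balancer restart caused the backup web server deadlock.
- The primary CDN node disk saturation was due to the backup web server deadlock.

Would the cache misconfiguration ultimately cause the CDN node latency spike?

The cache misconfiguration leads to the regional cache memory leak, the backup web server deadlock, the payment ingestion pipeline failover, the primary CDN node disk saturation, the regional ingestion pipeline misconfiguration; the CDN node latency spike is not among them.

No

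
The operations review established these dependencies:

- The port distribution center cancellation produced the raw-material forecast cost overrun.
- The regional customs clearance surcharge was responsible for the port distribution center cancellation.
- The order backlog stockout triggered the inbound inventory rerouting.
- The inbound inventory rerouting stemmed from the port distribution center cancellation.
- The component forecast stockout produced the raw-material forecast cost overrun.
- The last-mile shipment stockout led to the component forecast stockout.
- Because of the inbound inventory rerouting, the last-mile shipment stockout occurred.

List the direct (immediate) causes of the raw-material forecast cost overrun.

Upstream contributors include the regional customs clearance surcharge, the inbound inventory rerouting, the last-mile shipment stockout, the order backlog stockout, but only the component forecast stockout, the port distribution center cancellation feed directly into the raw-material forecast cost overrun.

the component forecast stockout, the port distribution center cancellation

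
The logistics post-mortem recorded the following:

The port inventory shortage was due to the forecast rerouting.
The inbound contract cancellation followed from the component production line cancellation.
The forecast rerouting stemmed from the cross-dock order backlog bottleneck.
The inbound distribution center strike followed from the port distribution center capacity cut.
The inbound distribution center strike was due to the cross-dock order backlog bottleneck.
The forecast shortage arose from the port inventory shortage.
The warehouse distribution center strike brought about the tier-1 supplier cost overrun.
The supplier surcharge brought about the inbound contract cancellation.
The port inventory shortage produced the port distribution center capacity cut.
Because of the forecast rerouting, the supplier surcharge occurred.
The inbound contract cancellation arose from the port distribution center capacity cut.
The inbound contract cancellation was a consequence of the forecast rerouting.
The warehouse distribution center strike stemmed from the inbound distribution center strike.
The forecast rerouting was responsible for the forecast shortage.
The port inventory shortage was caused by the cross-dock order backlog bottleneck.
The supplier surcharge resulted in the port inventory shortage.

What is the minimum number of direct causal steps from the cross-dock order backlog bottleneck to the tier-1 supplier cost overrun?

Shortest chain: the cross-dock order backlog bottleneck → the inbound distribution center strike → the warehouse distribution center strike → the tier-1 supplier cost overrun.

3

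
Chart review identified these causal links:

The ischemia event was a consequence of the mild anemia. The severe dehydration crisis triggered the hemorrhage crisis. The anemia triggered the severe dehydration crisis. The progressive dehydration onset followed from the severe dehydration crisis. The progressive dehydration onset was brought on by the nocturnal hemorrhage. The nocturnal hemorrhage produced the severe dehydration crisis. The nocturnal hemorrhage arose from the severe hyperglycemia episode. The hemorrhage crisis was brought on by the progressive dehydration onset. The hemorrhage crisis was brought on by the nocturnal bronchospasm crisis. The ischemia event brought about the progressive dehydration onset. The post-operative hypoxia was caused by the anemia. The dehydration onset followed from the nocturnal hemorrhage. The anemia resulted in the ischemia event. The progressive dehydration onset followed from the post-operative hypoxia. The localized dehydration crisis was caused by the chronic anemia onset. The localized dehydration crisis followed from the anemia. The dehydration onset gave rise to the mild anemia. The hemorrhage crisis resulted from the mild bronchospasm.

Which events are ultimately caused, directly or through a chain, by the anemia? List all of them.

Direct effects: the localized dehydration crisis, the ischemia event, the post-operative hypoxia, the severe dehydration crisis.
2 steps out: the progressive dehydration onset, the hemorrhage crisis.
Not reachable from it: the severe hyperglycemia episode, the nocturnal hemorrhage, the dehydration onset, the chronic anemia onset, the mild anemia, the nocturnal bronchospasm crisis, the mild bronchospasm.

the hemorrhage crisis, the ischemia event, the localized dehydration crisis, the post-operative hypoxia, the progressive dehydration onset, the severe dehydration crisis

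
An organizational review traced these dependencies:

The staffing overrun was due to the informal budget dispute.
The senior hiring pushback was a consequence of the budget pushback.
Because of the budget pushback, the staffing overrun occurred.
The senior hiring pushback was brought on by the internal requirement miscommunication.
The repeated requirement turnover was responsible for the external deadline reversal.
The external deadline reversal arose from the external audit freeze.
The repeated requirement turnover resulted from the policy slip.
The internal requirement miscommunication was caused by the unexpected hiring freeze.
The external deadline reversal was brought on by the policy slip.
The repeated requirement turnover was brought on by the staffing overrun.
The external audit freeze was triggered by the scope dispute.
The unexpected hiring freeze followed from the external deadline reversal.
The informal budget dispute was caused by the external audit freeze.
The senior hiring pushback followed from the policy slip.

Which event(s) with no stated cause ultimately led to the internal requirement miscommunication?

the budget pushback, the policy slip, the scope dispute

Tracing upstream from the internal requirement miscommunication: the internal requirement miscommunication ← the unexpected hiring freeze ← the external deadline reversal ← the external audit freeze ← the scope dispute.
A separate upstream branch: the internal requirement miscommunication ← the unexpected hiring freeze ← the external deadline reversal ← the repeated requirement turnover ← the staffing overrun ← the budget pushback.
A separate upstream branch: the internal requirement miscommunication ← the unexpected hiring freeze ← the external deadline reversal ← the policy slip.
Each of those chain origins has no stated cause.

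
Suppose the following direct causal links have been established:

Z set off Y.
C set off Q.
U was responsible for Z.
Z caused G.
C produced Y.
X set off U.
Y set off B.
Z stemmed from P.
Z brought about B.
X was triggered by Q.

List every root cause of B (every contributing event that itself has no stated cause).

Tracing upstream from B: B ← Y ← C.
A separate upstream branch: B ← Z ← P.
Each of those chain origins has no stated cause.

C, P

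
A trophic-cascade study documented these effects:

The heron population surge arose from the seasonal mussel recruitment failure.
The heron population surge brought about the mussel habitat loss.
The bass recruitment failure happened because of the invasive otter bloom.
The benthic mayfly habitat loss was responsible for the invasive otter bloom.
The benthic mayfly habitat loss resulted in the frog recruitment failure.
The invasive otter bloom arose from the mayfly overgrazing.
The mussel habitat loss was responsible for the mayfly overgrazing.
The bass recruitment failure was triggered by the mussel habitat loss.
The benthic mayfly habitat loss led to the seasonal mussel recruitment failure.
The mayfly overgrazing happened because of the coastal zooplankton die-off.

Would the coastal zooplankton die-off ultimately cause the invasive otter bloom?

There is a causal chain: the coastal zooplankton die-off → the mayfly overgrazing → the invasive otter bloom.

Yes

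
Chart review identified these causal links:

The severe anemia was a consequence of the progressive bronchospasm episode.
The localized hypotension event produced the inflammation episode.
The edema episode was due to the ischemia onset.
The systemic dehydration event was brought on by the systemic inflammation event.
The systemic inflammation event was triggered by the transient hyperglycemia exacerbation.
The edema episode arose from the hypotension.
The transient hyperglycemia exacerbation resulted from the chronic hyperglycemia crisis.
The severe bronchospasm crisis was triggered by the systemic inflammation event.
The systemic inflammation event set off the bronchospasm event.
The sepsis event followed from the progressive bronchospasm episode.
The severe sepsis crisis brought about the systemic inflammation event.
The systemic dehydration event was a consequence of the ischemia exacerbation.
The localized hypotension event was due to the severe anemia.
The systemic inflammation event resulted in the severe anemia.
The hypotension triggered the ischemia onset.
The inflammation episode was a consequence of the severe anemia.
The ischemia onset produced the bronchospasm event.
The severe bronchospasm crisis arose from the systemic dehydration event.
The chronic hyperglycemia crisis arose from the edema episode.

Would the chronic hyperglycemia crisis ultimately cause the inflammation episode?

There is a causal chain: the chronic hyperglycemia crisis → the transient hyperglycemia exacerbation → the systemic inflammation event → the severe anemia → the inflammation episode.

Yes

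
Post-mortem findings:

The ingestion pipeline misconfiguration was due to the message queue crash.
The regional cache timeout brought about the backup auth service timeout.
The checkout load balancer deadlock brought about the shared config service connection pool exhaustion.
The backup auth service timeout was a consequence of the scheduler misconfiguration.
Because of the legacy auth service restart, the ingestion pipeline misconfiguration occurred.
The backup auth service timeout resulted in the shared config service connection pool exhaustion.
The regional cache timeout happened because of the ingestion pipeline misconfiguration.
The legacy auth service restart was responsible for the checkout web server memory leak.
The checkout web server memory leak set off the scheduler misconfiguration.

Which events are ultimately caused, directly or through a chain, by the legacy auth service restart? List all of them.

Direct effects: the ingestion pipeline misconfiguration, the checkout web server memory leak.
2 steps out: the regional cache timeout, the scheduler misconfiguration.
3 steps out: the backup auth service timeout.
4 steps out: the shared config service connection pool exhaustion.
Not reachable from it: the message queue crash, the checkout load balancer deadlock.

the backup auth service timeout, the checkout web server memory leak, the ingestion pipeline misconfiguration, the regional cache timeout, the scheduler misconfiguration, the shared config service connection pool exhaustion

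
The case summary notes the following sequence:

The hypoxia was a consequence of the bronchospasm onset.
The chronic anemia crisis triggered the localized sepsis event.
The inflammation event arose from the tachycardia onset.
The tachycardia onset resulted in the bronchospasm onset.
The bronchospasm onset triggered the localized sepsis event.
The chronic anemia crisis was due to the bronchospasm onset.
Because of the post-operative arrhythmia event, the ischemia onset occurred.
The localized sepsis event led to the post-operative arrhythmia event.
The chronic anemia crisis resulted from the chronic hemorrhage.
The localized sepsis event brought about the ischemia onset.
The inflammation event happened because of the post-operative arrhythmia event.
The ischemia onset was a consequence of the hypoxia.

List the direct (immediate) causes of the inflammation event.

the post-operative arrhythmia event, the tachycardia onset

Upstream contributors include the bronchospasm onset, the chronic anemia crisis, the localized sepsis event, the chronic hemorrhage, but only the post-operative arrhythmia event, the tachycardia onset feed directly into the inflammation event.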